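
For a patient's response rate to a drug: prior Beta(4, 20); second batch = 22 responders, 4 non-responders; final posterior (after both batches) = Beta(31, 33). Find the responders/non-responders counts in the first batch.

Sequential conjugate updates are equivalent to a single update on the pooled data, so total successes = posterior α − prior α and total failures = posterior β − prior β.
Total across both batches: 31−4=27 responders, 33−20=13 non-responders.
Subtract the second batch: 27−22=5 responders and 13−4=9 non-responders.

5 responders and 9 non-responders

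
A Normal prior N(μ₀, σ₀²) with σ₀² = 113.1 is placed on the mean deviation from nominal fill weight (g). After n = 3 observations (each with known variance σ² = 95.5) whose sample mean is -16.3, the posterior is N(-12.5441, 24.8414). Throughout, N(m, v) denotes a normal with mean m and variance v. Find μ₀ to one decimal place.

The posterior mean is a precision-weighted average: μ_n = (τ₀μ₀ + τ_data·x̄)/(τ₀+τ_data), with τ₀=1/σ₀² and τ_data=n/σ².
Here τ₀ = 1/113.1 = 0.008842 and τ_data = 3/95.5 = 0.031414, so τ_n = 0.040256.
Rearranging for μ₀: μ₀ = (μ_n·τ_n − τ_data·x̄)/τ₀ = (-12.5441·0.040256 − 0.031414·-16.3) / 0.008842 = 0.007073/0.008842 ≈ 0.8.

μ₀ = 0.8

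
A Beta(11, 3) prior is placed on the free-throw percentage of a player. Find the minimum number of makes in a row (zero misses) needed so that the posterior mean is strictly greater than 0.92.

k = 24

After k makes and 0 misses the posterior is Beta(11+k, 3), with mean (11+k)/(11+3+k).
Set (11+k)/(14+k) > 0.92 and solve: k > (0.92·14 − 11)/(1 − 0.92) = 23.500.
The smallest integer exceeding 23.500 is 24, and checking k=24: (35)/(38) = 0.9211 > 0.92.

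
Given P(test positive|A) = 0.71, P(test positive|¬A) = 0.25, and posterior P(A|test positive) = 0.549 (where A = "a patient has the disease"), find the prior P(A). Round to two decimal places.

In odds form, posterior odds = prior odds × likelihood ratio, so prior odds = posterior odds ÷ LR.
Posterior odds = 0.549/(1−0.549) = 1.2173. LR = 0.71/0.25 = 2.8400.
Prior odds = 1.2173/2.8400 = 0.4286, so P(A) = 0.4286/(1+0.4286) ≈ 0.30.

P(A) = 0.30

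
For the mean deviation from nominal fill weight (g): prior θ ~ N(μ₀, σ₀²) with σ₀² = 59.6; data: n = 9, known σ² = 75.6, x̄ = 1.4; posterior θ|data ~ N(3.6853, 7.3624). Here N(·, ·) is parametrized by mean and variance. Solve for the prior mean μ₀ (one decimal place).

The posterior mean is a precision-weighted average: μ_n = (τ₀μ₀ + τ_data·x̄)/(τ₀+τ_data), with τ₀=1/σ₀² and τ_data=n/σ².
Here τ₀ = 1/59.6 = 0.016779 and τ_data = 9/75.6 = 0.119048, so τ_n = 0.135827.
Rearranging for μ₀: μ₀ = (μ_n·τ_n − τ_data·x̄)/τ₀ = (3.6853·0.135827 − 0.119048·1.4) / 0.016779 = 0.333896/0.016779 ≈ 19.9.

μ₀ = 19.9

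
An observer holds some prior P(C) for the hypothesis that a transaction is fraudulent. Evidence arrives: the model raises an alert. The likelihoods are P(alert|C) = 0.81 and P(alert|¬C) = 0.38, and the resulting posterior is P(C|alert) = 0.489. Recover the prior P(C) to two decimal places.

In odds form, posterior odds = prior odds × likelihood ratio, so prior odds = posterior odds ÷ LR.
Posterior odds = 0.489/(1−0.489) = 0.9569. LR = 0.81/0.38 = 2.1316.
Prior odds = 0.9569/2.1316 = 0.4489, so P(C) = 0.4489/(1+0.4489) ≈ 0.31.

P(C) = 0.31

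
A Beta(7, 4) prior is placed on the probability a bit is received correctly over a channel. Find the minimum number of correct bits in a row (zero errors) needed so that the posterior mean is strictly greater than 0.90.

k = 30

After k correct bits and 0 errors the posterior is Beta(7+k, 4), with mean (7+k)/(7+4+k).
Set (7+k)/(11+k) > 0.90 and solve: k > (0.90·11 − 7)/(1 − 0.90) = 29.000.
The smallest integer exceeding 29.000 is 30, and checking k=30: (37)/(41) = 0.9024 > 0.90.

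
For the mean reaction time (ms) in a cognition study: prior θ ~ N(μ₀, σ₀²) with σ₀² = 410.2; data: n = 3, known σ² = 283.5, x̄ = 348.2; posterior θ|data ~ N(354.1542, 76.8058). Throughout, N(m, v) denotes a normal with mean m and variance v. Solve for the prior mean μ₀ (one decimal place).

μ₀ = 380.0

The posterior mean is a precision-weighted average: μ_n = (τ₀μ₀ + τ_data·x̄)/(τ₀+τ_data), with τ₀=1/σ₀² and τ_data=n/σ².
Here τ₀ = 1/410.2 = 0.002438 and τ_data = 3/283.5 = 0.010582, so τ_n = 0.013020.
Rearranging for μ₀: μ₀ = (μ_n·τ_n − τ_data·x̄)/τ₀ = (354.1542·0.013020 − 0.010582·348.2) / 0.002438 = 0.926435/0.002438 ≈ 380.0.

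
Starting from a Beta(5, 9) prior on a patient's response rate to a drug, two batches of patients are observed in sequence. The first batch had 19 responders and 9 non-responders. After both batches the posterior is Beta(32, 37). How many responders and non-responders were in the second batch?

8 responders and 19 non-responders

Because Beta–binomial updating is additive in the counts, the combined data contributed (α_post−α_prior, β_post−β_prior) successes and failures.
Total across both batches: 32−5=27 responders, 37−9=28 non-responders.
Subtract the first batch: 27−19=8 responders and 28−9=19 non-responders.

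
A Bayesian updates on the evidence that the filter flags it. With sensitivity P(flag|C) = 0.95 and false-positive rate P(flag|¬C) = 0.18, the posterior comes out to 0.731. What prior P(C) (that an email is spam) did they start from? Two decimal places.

P(C) = 0.34

In odds form, posterior odds = prior odds × likelihood ratio, so prior odds = posterior odds ÷ LR.
Posterior odds = 0.731/(1−0.731) = 2.7175. LR = 0.95/0.18 = 5.2778.
Prior odds = 2.7175/5.2778 = 0.5149, so P(C) = 0.5149/(1+0.5149) ≈ 0.34.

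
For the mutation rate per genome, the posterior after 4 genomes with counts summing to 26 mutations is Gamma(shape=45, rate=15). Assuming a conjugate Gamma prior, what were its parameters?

Gamma(shape=19, rate=11)

Gamma–Poisson conjugacy: posterior shape = α + Σxᵢ, posterior rate = β + n.
So α = 45 − 26 = 19 and β = 15 − 4 = 11.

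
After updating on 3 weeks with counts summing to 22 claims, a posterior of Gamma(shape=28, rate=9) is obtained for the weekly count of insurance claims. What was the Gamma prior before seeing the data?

Gamma(shape=6, rate=6)

Gamma–Poisson conjugacy: posterior shape = α + Σxᵢ, posterior rate = β + n.
So α = 28 − 22 = 6 and β = 9 − 3 = 6.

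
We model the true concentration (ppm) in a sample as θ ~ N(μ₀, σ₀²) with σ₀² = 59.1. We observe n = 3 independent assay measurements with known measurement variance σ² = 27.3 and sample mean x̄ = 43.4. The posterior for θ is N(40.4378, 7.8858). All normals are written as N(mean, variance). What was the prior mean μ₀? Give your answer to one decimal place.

The posterior mean is a precision-weighted average: μ_n = (τ₀μ₀ + τ_data·x̄)/(τ₀+τ_data), with τ₀=1/σ₀² and τ_data=n/σ².
Here τ₀ = 1/59.1 = 0.016920 and τ_data = 3/27.3 = 0.109890, so τ_n = 0.126810.
Rearranging for μ₀: μ₀ = (μ_n·τ_n − τ_data·x̄)/τ₀ = (40.4378·0.126810 − 0.109890·43.4) / 0.016920 = 0.358691/0.016920 ≈ 21.2.

μ₀ = 21.2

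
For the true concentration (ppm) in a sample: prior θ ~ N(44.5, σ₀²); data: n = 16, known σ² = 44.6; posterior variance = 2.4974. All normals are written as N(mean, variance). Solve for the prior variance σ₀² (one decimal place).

σ₀² = 24.0

Posterior precision equals prior precision plus data precision: 1/σ_n² = 1/σ₀² + n/σ².
So 1/σ₀² = 1/2.4974 − 16/44.6 = 0.400416 − 0.358744 = 0.041672.
Hence σ₀² = 1/0.041672 ≈ 24.0.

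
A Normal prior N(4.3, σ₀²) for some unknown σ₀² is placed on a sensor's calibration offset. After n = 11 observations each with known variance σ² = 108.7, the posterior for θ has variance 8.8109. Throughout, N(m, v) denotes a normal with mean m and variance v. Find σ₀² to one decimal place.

For the Normal–Normal model with known σ², precisions add: τ_n = τ₀ + n/σ².
So 1/σ₀² = 1/8.8109 − 11/108.7 = 0.113496 − 0.101196 = 0.012300.
Hence σ₀² = 1/0.012300 ≈ 81.3.

σ₀² = 81.3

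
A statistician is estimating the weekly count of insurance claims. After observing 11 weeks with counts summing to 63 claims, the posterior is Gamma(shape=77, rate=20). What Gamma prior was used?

Gamma(shape=14, rate=9)

A Gamma(α, β) prior (rate parametrization) on a Poisson rate with n observations summing to S gives posterior Gamma(α+S, β+n).
So α = 77 − 63 = 14 and β = 20 − 11 = 9.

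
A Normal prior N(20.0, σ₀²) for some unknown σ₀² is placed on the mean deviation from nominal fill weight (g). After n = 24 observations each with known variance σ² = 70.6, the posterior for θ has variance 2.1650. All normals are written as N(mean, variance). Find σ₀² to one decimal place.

σ₀² = 8.2

For the Normal–Normal model with known σ², precisions add: τ_n = τ₀ + n/σ².
So 1/σ₀² = 1/2.1650 − 24/70.6 = 0.461894 − 0.339943 = 0.121951.
Hence σ₀² = 1/0.121951 ≈ 8.2.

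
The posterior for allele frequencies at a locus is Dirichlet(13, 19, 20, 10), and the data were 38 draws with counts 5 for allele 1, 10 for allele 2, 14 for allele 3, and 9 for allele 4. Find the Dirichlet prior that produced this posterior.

For a Dirichlet(α) prior with multinomial counts c, the posterior is Dirichlet(α + c) componentwise.
Subtract each count from the matching posterior parameter: 13−5=8, 19−10=9, 20−14=6, 10−9=1.

Dirichlet(8, 9, 6, 1)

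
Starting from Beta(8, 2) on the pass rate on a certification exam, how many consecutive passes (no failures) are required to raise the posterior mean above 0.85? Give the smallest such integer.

k = 4

After k passes and 0 failures the posterior is Beta(8+k, 2), with mean (8+k)/(8+2+k).
Set (8+k)/(10+k) > 0.85 and solve: k > (0.85·10 − 8)/(1 − 0.85) = 3.333.
The smallest integer exceeding 3.333 is 4, and checking k=4: (12)/(14) = 0.8571 > 0.85.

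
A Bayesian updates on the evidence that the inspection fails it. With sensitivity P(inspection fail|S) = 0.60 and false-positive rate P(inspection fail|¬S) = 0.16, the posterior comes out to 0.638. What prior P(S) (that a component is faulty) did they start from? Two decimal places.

Bayes' rule in odds form gives O(S|E) = O(S)·[P(E|S)/P(E|¬S)], hence O(S) = O(S|E)/LR.
Posterior odds = 0.638/(1−0.638) = 1.7624. LR = 0.60/0.16 = 3.7500.
Prior odds = 1.7624/3.7500 = 0.4700, so P(S) = 0.4700/(1+0.4700) ≈ 0.32.

P(S) = 0.32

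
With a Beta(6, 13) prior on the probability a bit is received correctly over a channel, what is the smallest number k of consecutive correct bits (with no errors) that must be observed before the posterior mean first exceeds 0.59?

After k correct bits and 0 errors the posterior is Beta(6+k, 13), with mean (6+k)/(6+13+k).
Set (6+k)/(19+k) > 0.59 and solve: k > (0.59·19 − 6)/(1 − 0.59) = 12.707.
The smallest integer exceeding 12.707 is 13, and checking k=13: (19)/(32) = 0.5938 > 0.59.

k = 13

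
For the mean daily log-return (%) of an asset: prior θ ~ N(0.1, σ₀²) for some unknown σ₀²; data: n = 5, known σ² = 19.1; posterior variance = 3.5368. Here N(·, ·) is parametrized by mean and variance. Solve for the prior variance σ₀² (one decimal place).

For the Normal–Normal model with known σ², precisions add: τ_n = τ₀ + n/σ².
So 1/σ₀² = 1/3.5368 − 5/19.1 = 0.282741 − 0.261780 = 0.020961.
Hence σ₀² = 1/0.020961 ≈ 47.7.

σ₀² = 47.7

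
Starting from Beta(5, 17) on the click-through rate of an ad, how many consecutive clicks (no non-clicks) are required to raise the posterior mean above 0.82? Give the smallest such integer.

k = 73

After k clicks and 0 non-clicks the posterior is Beta(5+k, 17), with mean (5+k)/(5+17+k).
Set (5+k)/(22+k) > 0.82 and solve: k > (0.82·22 − 5)/(1 − 0.82) = 72.444.
The smallest integer exceeding 72.444 is 73.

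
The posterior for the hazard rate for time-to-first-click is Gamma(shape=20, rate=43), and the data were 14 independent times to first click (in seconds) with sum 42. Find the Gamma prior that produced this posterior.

For an exponential likelihood with a Gamma(α, β) prior on the rate, n observations with total T give posterior Gamma(α+n, β+T).
So α = 20 − 14 = 6 and β = 43 − 42 = 1.

Gamma(shape=6, rate=1)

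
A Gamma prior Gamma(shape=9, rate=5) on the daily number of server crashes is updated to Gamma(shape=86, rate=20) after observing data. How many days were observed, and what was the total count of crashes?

n = 15 days with total 77 crashes

Gamma–Poisson conjugacy: posterior shape = α + Σxᵢ, posterior rate = β + n.
Matching: Σxᵢ = 86 − 9 = 77 and n = 20 − 5 = 15.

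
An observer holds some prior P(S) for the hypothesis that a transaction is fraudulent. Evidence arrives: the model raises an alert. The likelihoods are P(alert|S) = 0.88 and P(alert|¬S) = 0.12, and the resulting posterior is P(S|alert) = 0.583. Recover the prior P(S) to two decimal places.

P(S) = 0.16

In odds form, posterior odds = prior odds × likelihood ratio, so prior odds = posterior odds ÷ LR.
Posterior odds = 0.583/(1−0.583) = 1.3981. LR = 0.88/0.12 = 7.3333.
Prior odds = 1.3981/7.3333 = 0.1907, so P(S) = 0.1907/(1+0.1907) ≈ 0.16.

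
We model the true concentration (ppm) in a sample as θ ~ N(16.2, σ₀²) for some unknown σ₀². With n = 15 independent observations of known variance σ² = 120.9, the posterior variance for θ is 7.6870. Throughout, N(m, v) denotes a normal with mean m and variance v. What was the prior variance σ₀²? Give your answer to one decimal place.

σ₀² = 166.1

Posterior precision equals prior precision plus data precision: 1/σ_n² = 1/σ₀² + n/σ².
So 1/σ₀² = 1/7.6870 − 15/120.9 = 0.130090 − 0.124069 = 0.006021.
Hence σ₀² = 1/0.006021 ≈ 166.1.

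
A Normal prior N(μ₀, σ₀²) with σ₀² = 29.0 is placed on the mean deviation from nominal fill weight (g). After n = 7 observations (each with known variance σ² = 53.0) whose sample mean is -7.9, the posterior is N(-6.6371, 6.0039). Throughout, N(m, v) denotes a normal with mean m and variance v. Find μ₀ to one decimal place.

With known observation variance, the Normal–Normal posterior has precision τ_n = τ₀ + n/σ² and mean μ_n = (τ₀μ₀ + (n/σ²)x̄)/τ_n.
Here τ₀ = 1/29.0 = 0.034483 and τ_data = 7/53.0 = 0.132075, so τ_n = 0.166558.
Rearranging for μ₀: μ₀ = (μ_n·τ_n − τ_data·x̄)/τ₀ = (-6.6371·0.166558 − 0.132075·-7.9) / 0.034483 = -0.062070/0.034483 ≈ -1.8.

μ₀ = -1.8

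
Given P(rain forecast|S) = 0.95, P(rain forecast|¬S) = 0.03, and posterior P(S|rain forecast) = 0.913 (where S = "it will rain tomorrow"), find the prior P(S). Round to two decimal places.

P(S) = 0.25

In odds form, posterior odds = prior odds × likelihood ratio, so prior odds = posterior odds ÷ LR.
Posterior odds = 0.913/(1−0.913) = 10.4943. LR = 0.95/0.03 = 31.6667.
Prior odds = 10.4943/31.6667 = 0.3314, so P(S) = 0.3314/(1+0.3314) ≈ 0.25.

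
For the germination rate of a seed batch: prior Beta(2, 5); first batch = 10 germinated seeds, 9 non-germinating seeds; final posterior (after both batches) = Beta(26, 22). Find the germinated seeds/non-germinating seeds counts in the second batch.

14 germinated seeds and 8 non-germinating seeds

Because Beta–binomial updating is additive in the counts, the combined data contributed (α_post−α_prior, β_post−β_prior) successes and failures.
Total across both batches: 26−2=24 germinated seeds, 22−5=17 non-germinating seeds.
Subtract the first batch: 24−10=14 germinated seeds and 17−9=8 non-germinating seeds.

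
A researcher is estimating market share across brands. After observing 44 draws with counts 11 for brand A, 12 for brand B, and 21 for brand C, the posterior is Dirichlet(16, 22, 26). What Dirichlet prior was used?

Dirichlet(5, 10, 5)

For a Dirichlet(α) prior with multinomial counts c, the posterior is Dirichlet(α + c) componentwise.
Subtract each count from the matching posterior parameter: 16−11=5, 22−12=10, 26−21=5.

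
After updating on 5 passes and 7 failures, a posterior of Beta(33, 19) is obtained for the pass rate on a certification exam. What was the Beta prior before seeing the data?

Beta(28, 12)

A Beta(α, β) prior with s successes and f failures in binomial data gives a Beta(α+s, β+f) posterior.
So α = 33 − 5 = 28 and β = 19 − 7 = 12.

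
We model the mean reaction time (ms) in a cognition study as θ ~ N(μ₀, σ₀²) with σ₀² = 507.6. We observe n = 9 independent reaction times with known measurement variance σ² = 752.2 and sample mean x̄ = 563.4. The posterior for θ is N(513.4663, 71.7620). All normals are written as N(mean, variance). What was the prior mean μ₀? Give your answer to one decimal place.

μ₀ = 210.2

The posterior mean is a precision-weighted average: μ_n = (τ₀μ₀ + τ_data·x̄)/(τ₀+τ_data), with τ₀=1/σ₀² and τ_data=n/σ².
Here τ₀ = 1/507.6 = 0.001970 and τ_data = 9/752.2 = 0.011965, so τ_n = 0.013935.
Rearranging for μ₀: μ₀ = (μ_n·τ_n − τ_data·x̄)/τ₀ = (513.4663·0.013935 − 0.011965·563.4) / 0.001970 = 0.414072/0.001970 ≈ 210.2.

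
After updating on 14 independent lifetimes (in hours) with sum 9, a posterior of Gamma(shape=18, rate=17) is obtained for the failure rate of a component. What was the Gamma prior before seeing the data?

For an exponential likelihood with a Gamma(α, β) prior on the rate, n observations with total T give posterior Gamma(α+n, β+T).
So α = 18 − 14 = 4 and β = 17 − 9 = 8.

Gamma(shape=4, rate=8)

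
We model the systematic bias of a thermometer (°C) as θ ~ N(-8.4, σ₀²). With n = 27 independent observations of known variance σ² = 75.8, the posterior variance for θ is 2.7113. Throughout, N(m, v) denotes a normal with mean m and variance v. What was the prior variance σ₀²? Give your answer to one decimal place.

For the Normal–Normal model with known σ², precisions add: τ_n = τ₀ + n/σ².
So 1/σ₀² = 1/2.7113 − 27/75.8 = 0.368827 − 0.356201 = 0.012626.
Hence σ₀² = 1/0.012626 ≈ 79.2.

σ₀² = 79.2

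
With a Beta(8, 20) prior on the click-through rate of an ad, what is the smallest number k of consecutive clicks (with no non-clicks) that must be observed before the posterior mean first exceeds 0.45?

After k clicks and 0 non-clicks the posterior is Beta(8+k, 20), with mean (8+k)/(8+20+k).
Set (8+k)/(28+k) > 0.45 and solve: k > (0.45·28 − 8)/(1 − 0.45) = 8.364.
The smallest integer exceeding 8.364 is 9, and checking k=9: (17)/(37) = 0.4595 > 0.45.

k = 9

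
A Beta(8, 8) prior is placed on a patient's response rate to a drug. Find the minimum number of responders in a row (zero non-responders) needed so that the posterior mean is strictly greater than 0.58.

After k responders and 0 non-responders the posterior is Beta(8+k, 8), with mean (8+k)/(8+8+k).
Set (8+k)/(16+k) > 0.58 and solve: k > (0.58·16 − 8)/(1 − 0.58) = 3.048.
The smallest integer exceeding 3.048 is 4, and checking k=4: (12)/(20) = 0.6000 > 0.58.

k = 4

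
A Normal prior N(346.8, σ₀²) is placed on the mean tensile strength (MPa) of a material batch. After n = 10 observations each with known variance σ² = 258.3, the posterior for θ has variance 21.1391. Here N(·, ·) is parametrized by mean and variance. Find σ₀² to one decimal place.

σ₀² = 116.4

For the Normal–Normal model with known σ², precisions add: τ_n = τ₀ + n/σ².
So 1/σ₀² = 1/21.1391 − 10/258.3 = 0.047306 − 0.038715 = 0.008591.
Hence σ₀² = 1/0.008591 ≈ 116.4.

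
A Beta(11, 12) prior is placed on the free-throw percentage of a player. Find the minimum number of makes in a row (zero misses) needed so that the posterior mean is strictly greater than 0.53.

After k makes and 0 misses the posterior is Beta(11+k, 12), with mean (11+k)/(11+12+k).
Set (11+k)/(23+k) > 0.53 and solve: k > (0.53·23 − 11)/(1 − 0.53) = 2.532.
The smallest integer exceeding 2.532 is 3, and checking k=3: (14)/(26) = 0.5385 > 0.53.

k = 3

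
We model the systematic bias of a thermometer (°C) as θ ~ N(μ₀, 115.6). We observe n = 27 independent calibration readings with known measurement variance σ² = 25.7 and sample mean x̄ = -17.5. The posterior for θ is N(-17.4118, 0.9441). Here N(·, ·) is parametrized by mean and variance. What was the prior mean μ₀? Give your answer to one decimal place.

μ₀ = -6.7

With known observation variance, the Normal–Normal posterior has precision τ_n = τ₀ + n/σ² and mean μ_n = (τ₀μ₀ + (n/σ²)x̄)/τ_n.
Here τ₀ = 1/115.6 = 0.008651 and τ_data = 27/25.7 = 1.050584, so τ_n = 1.059235.
Rearranging for μ₀: μ₀ = (μ_n·τ_n − τ_data·x̄)/τ₀ = (-17.4118·1.059235 − 1.050584·-17.5) / 0.008651 = -0.057968/0.008651 ≈ -6.7.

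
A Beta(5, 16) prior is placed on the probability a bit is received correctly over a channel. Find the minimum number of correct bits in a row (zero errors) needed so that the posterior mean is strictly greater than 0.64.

After k correct bits and 0 errors the posterior is Beta(5+k, 16), with mean (5+k)/(5+16+k).
Set (5+k)/(21+k) > 0.64 and solve: k > (0.64·21 − 5)/(1 − 0.64) = 23.444.
The smallest integer exceeding 23.444 is 24.

k = 24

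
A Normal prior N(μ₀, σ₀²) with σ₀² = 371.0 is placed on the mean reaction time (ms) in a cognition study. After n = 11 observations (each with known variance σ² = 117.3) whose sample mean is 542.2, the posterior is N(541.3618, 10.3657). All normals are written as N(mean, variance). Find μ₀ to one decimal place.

With known observation variance, the Normal–Normal posterior has precision τ_n = τ₀ + n/σ² and mean μ_n = (τ₀μ₀ + (n/σ²)x̄)/τ_n.
Here τ₀ = 1/371.0 = 0.002695 and τ_data = 11/117.3 = 0.093777, so τ_n = 0.096472.
Rearranging for μ₀: μ₀ = (μ_n·τ_n − τ_data·x̄)/τ₀ = (541.3618·0.096472 − 0.093777·542.2) / 0.002695 = 1.380366/0.002695 ≈ 512.2.

μ₀ = 512.2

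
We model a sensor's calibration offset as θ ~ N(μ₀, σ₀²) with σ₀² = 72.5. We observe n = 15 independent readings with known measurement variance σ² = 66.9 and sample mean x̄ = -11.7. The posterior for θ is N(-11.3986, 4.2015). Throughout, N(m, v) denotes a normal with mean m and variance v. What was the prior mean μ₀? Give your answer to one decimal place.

With known observation variance, the Normal–Normal posterior has precision τ_n = τ₀ + n/σ² and mean μ_n = (τ₀μ₀ + (n/σ²)x̄)/τ_n.
Here τ₀ = 1/72.5 = 0.013793 and τ_data = 15/66.9 = 0.224215, so τ_n = 0.238008.
Rearranging for μ₀: μ₀ = (μ_n·τ_n − τ_data·x̄)/τ₀ = (-11.3986·0.238008 − 0.224215·-11.7) / 0.013793 = -0.089642/0.013793 ≈ -6.5.

μ₀ = -6.5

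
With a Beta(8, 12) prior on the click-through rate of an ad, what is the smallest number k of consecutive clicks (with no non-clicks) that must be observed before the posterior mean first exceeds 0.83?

k = 51

After k clicks and 0 non-clicks the posterior is Beta(8+k, 12), with mean (8+k)/(8+12+k).
Set (8+k)/(20+k) > 0.83 and solve: k > (0.83·20 − 8)/(1 − 0.83) = 50.588.
The smallest integer exceeding 50.588 is 51.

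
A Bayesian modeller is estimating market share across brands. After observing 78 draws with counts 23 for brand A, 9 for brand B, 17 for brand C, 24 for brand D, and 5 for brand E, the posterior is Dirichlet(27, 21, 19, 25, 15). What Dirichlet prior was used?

For a Dirichlet(α) prior with multinomial counts c, the posterior is Dirichlet(α + c) componentwise.
Subtract each count from the matching posterior parameter: 27−23=4, 21−9=12, 19−17=2, 25−24=1, 15−5=10.

Dirichlet(4, 12, 2, 1, 10)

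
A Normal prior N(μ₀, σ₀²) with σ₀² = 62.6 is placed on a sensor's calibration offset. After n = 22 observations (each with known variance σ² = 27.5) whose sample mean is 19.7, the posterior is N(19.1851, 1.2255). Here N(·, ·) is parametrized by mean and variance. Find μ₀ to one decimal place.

The posterior mean is a precision-weighted average: μ_n = (τ₀μ₀ + τ_data·x̄)/(τ₀+τ_data), with τ₀=1/σ₀² and τ_data=n/σ².
Here τ₀ = 1/62.6 = 0.015974 and τ_data = 22/27.5 = 0.800000, so τ_n = 0.815974.
Rearranging for μ₀: μ₀ = (μ_n·τ_n − τ_data·x̄)/τ₀ = (19.1851·0.815974 − 0.800000·19.7) / 0.015974 = -0.105457/0.015974 ≈ -6.6.

μ₀ = -6.6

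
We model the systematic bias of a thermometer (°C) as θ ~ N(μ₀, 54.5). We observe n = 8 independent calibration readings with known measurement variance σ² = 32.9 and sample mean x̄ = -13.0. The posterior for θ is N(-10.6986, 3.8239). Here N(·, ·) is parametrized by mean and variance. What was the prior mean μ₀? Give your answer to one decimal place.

μ₀ = 19.8

With known observation variance, the Normal–Normal posterior has precision τ_n = τ₀ + n/σ² and mean μ_n = (τ₀μ₀ + (n/σ²)x̄)/τ_n.
Here τ₀ = 1/54.5 = 0.018349 and τ_data = 8/32.9 = 0.243161, so τ_n = 0.261510.
Rearranging for μ₀: μ₀ = (μ_n·τ_n − τ_data·x̄)/τ₀ = (-10.6986·0.261510 − 0.243161·-13.0) / 0.018349 = 0.363302/0.018349 ≈ 19.8.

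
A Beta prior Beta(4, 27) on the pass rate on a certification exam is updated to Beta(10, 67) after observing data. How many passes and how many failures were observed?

6 passes and 40 failures

Under Beta–binomial conjugacy the posterior parameters are (a+s, b+f).
Match parameters: s=10−4=6, f=67−27=40.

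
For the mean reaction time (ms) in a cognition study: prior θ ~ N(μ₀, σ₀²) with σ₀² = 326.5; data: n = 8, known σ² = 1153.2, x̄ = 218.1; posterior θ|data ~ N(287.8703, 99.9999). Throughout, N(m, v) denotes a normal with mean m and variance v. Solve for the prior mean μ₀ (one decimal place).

μ₀ = 445.9

The posterior mean is a precision-weighted average: μ_n = (τ₀μ₀ + τ_data·x̄)/(τ₀+τ_data), with τ₀=1/σ₀² and τ_data=n/σ².
Here τ₀ = 1/326.5 = 0.003063 and τ_data = 8/1153.2 = 0.006937, so τ_n = 0.010000.
Rearranging for μ₀: μ₀ = (μ_n·τ_n − τ_data·x̄)/τ₀ = (287.8703·0.010000 − 0.006937·218.1) / 0.003063 = 1.365743/0.003063 ≈ 445.9.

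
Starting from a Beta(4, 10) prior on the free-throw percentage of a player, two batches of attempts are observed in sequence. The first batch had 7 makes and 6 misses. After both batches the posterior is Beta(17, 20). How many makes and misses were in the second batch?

6 makes and 4 misses

Because Beta–binomial updating is additive in the counts, the combined data contributed (α_post−α_prior, β_post−β_prior) successes and failures.
Total across both batches: 17−4=13 makes, 20−10=10 misses.
Subtract the first batch: 13−7=6 makes and 10−6=4 misses.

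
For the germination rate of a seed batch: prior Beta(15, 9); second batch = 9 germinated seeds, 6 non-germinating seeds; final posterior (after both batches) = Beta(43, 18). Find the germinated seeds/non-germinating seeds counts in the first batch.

19 germinated seeds and 3 non-germinating seeds

Sequential conjugate updates are equivalent to a single update on the pooled data, so total successes = posterior α − prior α and total failures = posterior β − prior β.
Total across both batches: 43−15=28 germinated seeds, 18−9=9 non-germinating seeds.
Subtract the second batch: 28−9=19 germinated seeds and 9−6=3 non-germinating seeds.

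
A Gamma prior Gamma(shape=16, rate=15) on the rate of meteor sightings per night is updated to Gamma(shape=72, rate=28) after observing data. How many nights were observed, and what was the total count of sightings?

n = 13 nights with total 56 sightings

A Gamma(α, β) prior (rate parametrization) on a Poisson rate with n observations summing to S gives posterior Gamma(α+S, β+n).
Matching: Σxᵢ = 72 − 16 = 56 and n = 28 − 15 = 13.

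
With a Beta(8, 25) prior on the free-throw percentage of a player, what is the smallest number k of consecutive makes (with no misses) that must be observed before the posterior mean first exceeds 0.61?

After k makes and 0 misses the posterior is Beta(8+k, 25), with mean (8+k)/(8+25+k).
Set (8+k)/(33+k) > 0.61 and solve: k > (0.61·33 − 8)/(1 − 0.61) = 31.103.
The smallest integer exceeding 31.103 is 32, and checking k=32: (40)/(65) = 0.6154 > 0.61.

k = 32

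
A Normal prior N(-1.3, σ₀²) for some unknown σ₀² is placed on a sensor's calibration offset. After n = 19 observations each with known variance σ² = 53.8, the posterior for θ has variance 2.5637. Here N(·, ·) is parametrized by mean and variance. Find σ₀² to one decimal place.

Posterior precision equals prior precision plus data precision: 1/σ_n² = 1/σ₀² + n/σ².
So 1/σ₀² = 1/2.5637 − 19/53.8 = 0.390061 − 0.353160 = 0.036901.
Hence σ₀² = 1/0.036901 ≈ 27.1.

σ₀² = 27.1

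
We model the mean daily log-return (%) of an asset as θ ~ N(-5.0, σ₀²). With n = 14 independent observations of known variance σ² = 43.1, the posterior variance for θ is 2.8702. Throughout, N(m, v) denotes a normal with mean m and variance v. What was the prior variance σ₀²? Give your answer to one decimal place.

σ₀² = 42.4

For the Normal–Normal model with known σ², precisions add: τ_n = τ₀ + n/σ².
So 1/σ₀² = 1/2.8702 − 14/43.1 = 0.348408 − 0.324826 = 0.023582.
Hence σ₀² = 1/0.023582 ≈ 42.4.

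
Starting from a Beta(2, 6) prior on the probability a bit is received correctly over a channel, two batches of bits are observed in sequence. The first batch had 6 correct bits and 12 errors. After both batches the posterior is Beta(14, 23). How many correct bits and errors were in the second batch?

Because Beta–binomial updating is additive in the counts, the combined data contributed (α_post−α_prior, β_post−β_prior) successes and failures.
Total across both batches: 14−2=12 correct bits, 23−6=17 errors.
Subtract the first batch: 12−6=6 correct bits and 17−12=5 errors.

6 correct bits and 5 errors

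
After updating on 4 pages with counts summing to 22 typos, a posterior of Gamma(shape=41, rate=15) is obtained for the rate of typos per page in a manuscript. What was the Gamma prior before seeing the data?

A Gamma(α, β) prior (rate parametrization) on a Poisson rate with n observations summing to S gives posterior Gamma(α+S, β+n).
So α = 41 − 22 = 19 and β = 15 − 4 = 11.

Gamma(shape=19, rate=11)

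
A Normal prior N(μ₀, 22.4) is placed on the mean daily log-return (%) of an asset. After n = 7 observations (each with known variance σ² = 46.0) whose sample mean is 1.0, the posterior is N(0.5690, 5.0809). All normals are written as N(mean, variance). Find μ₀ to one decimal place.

With known observation variance, the Normal–Normal posterior has precision τ_n = τ₀ + n/σ² and mean μ_n = (τ₀μ₀ + (n/σ²)x̄)/τ_n.
Here τ₀ = 1/22.4 = 0.044643 and τ_data = 7/46.0 = 0.152174, so τ_n = 0.196817.
Rearranging for μ₀: μ₀ = (μ_n·τ_n − τ_data·x̄)/τ₀ = (0.5690·0.196817 − 0.152174·1.0) / 0.044643 = -0.040185/0.044643 ≈ -0.9.

μ₀ = -0.9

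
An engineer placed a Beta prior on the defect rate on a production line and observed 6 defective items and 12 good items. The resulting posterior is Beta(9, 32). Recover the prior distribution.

Under Beta–binomial conjugacy the posterior parameters are (α+s, β+f).
So α = 9 − 6 = 3 and β = 32 − 12 = 20.

Beta(3, 20)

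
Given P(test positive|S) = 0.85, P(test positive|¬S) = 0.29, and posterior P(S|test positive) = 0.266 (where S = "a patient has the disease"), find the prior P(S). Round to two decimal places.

In odds form, posterior odds = prior odds × likelihood ratio, so prior odds = posterior odds ÷ LR.
Posterior odds = 0.266/(1−0.266) = 0.3624. LR = 0.85/0.29 = 2.9310.
Prior odds = 0.3624/2.9310 = 0.1236, so P(S) = 0.1236/(1+0.1236) ≈ 0.11.

P(S) = 0.11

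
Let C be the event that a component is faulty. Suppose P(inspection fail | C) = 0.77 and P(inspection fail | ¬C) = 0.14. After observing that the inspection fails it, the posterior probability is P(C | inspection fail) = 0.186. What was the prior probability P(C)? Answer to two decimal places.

In odds form, posterior odds = prior odds × likelihood ratio, so prior odds = posterior odds ÷ LR.
Posterior odds = 0.186/(1−0.186) = 0.2285. LR = 0.77/0.14 = 5.5000.
Prior odds = 0.2285/5.5000 = 0.0415, so P(C) = 0.0415/(1+0.0415) ≈ 0.04.

P(C) = 0.04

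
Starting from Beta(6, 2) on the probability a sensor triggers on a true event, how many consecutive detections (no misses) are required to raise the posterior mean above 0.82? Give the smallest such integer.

After k detections and 0 misses the posterior is Beta(6+k, 2), with mean (6+k)/(6+2+k).
Set (6+k)/(8+k) > 0.82 and solve: k > (0.82·8 − 6)/(1 − 0.82) = 3.111.
The smallest integer exceeding 3.111 is 4.

k = 4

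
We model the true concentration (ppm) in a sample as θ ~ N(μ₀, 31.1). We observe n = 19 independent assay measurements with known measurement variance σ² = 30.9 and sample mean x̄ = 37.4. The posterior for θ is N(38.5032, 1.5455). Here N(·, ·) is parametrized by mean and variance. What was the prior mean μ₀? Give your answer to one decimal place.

μ₀ = 59.6

With known observation variance, the Normal–Normal posterior has precision τ_n = τ₀ + n/σ² and mean μ_n = (τ₀μ₀ + (n/σ²)x̄)/τ_n.
Here τ₀ = 1/31.1 = 0.032154 and τ_data = 19/30.9 = 0.614887, so τ_n = 0.647041.
Rearranging for μ₀: μ₀ = (μ_n·τ_n − τ_data·x̄)/τ₀ = (38.5032·0.647041 − 0.614887·37.4) / 0.032154 = 1.916375/0.032154 ≈ 59.6.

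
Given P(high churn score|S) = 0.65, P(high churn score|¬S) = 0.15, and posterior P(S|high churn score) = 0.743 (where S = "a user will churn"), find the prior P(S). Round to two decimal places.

P(S) = 0.40

In odds form, posterior odds = prior odds × likelihood ratio, so prior odds = posterior odds ÷ LR.
Posterior odds = 0.743/(1−0.743) = 2.8911. LR = 0.65/0.15 = 4.3333.
Prior odds = 2.8911/4.3333 = 0.6672, so P(S) = 0.6672/(1+0.6672) ≈ 0.40.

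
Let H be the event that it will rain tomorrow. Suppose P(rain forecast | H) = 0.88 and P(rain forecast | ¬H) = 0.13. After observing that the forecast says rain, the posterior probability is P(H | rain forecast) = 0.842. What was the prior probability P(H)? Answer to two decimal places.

P(H) = 0.44

In odds form, posterior odds = prior odds × likelihood ratio, so prior odds = posterior odds ÷ LR.
Posterior odds = 0.842/(1−0.842) = 5.3291. LR = 0.88/0.13 = 6.7692.
Prior odds = 5.3291/6.7692 = 0.7873, so P(H) = 0.7873/(1+0.7873) ≈ 0.44.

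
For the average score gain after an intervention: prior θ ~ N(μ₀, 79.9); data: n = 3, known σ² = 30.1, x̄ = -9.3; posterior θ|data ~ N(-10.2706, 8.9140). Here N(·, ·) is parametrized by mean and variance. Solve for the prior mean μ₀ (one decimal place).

μ₀ = -18.0

The posterior mean is a precision-weighted average: μ_n = (τ₀μ₀ + τ_data·x̄)/(τ₀+τ_data), with τ₀=1/σ₀² and τ_data=n/σ².
Here τ₀ = 1/79.9 = 0.012516 and τ_data = 3/30.1 = 0.099668, so τ_n = 0.112184.
Rearranging for μ₀: μ₀ = (μ_n·τ_n − τ_data·x̄)/τ₀ = (-10.2706·0.112184 − 0.099668·-9.3) / 0.012516 = -0.225285/0.012516 ≈ -18.0.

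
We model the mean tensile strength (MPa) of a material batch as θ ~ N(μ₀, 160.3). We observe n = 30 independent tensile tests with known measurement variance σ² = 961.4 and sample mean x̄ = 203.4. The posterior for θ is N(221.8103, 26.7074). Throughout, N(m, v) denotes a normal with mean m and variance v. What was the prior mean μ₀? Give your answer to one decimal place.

μ₀ = 313.9

The posterior mean is a precision-weighted average: μ_n = (τ₀μ₀ + τ_data·x̄)/(τ₀+τ_data), with τ₀=1/σ₀² and τ_data=n/σ².
Here τ₀ = 1/160.3 = 0.006238 and τ_data = 30/961.4 = 0.031204, so τ_n = 0.037442.
Rearranging for μ₀: μ₀ = (μ_n·τ_n − τ_data·x̄)/τ₀ = (221.8103·0.037442 − 0.031204·203.4) / 0.006238 = 1.958128/0.006238 ≈ 313.9.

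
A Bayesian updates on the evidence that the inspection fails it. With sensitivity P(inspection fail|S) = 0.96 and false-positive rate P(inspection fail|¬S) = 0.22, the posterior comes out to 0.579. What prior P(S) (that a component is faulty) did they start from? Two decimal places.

P(S) = 0.24

In odds form, posterior odds = prior odds × likelihood ratio, so prior odds = posterior odds ÷ LR.
Posterior odds = 0.579/(1−0.579) = 1.3753. LR = 0.96/0.22 = 4.3636.
Prior odds = 1.3753/4.3636 = 0.3152, so P(S) = 0.3152/(1+0.3152) ≈ 0.24.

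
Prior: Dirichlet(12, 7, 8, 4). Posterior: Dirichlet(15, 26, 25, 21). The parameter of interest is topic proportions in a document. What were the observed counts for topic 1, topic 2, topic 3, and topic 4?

For a Dirichlet(α) prior with multinomial counts c, the posterior is Dirichlet(α + c) componentwise.
Counts are posterior − prior componentwise: 15−12=3, 26−7=19, 25−8=17, 21−4=17.

counts (3, 19, 17, 17)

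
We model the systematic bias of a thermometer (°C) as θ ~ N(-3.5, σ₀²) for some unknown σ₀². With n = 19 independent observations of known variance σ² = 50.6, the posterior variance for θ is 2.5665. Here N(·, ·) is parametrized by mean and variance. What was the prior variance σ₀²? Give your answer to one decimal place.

σ₀² = 70.7

For the Normal–Normal model with known σ², precisions add: τ_n = τ₀ + n/σ².
So 1/σ₀² = 1/2.5665 − 19/50.6 = 0.389636 − 0.375494 = 0.014142.
Hence σ₀² = 1/0.014142 ≈ 70.7.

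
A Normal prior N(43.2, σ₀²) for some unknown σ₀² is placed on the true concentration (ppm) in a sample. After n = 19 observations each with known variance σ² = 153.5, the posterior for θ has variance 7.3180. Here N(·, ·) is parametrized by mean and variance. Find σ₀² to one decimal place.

Posterior precision equals prior precision plus data precision: 1/σ_n² = 1/σ₀² + n/σ².
So 1/σ₀² = 1/7.3180 − 19/153.5 = 0.136649 − 0.123779 = 0.012870.
Hence σ₀² = 1/0.012870 ≈ 77.7.

σ₀² = 77.7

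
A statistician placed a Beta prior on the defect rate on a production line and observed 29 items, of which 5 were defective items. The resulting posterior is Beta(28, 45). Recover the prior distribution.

Beta(23, 21)

Beta is conjugate to the binomial likelihood: posterior = Beta(α+s, β+f).
Subtract the data counts: 28−5=23, 45−24=21.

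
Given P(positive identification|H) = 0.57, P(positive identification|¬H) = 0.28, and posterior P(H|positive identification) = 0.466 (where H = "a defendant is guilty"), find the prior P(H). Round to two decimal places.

Bayes' rule in odds form gives O(H|E) = O(H)·[P(E|H)/P(E|¬H)], hence O(H) = O(H|E)/LR.
Posterior odds = 0.466/(1−0.466) = 0.8727. LR = 0.57/0.28 = 2.0357.
Prior odds = 0.8727/2.0357 = 0.4287, so P(H) = 0.4287/(1+0.4287) ≈ 0.30.

P(H) = 0.30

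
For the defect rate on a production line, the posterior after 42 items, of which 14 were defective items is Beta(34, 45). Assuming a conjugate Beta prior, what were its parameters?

Beta(20, 17)

Beta is conjugate to the binomial likelihood: posterior = Beta(α+s, β+f).
Subtract the data counts: 34−14=20, 45−28=17.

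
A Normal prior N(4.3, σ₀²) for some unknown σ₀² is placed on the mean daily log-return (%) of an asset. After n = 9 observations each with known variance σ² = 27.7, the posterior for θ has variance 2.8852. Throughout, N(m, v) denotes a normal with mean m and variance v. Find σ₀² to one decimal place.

For the Normal–Normal model with known σ², precisions add: τ_n = τ₀ + n/σ².
So 1/σ₀² = 1/2.8852 − 9/27.7 = 0.346596 − 0.324910 = 0.021686.
Hence σ₀² = 1/0.021686 ≈ 46.1.

σ₀² = 46.1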